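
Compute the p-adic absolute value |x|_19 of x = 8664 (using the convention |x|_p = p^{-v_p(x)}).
|8664|_19 = 1/361

Step 1 — compute v_19(x) by factoring powers of 19 out of the numerator and denominator: v_19(8664) = 2. Step 2 — apply |x|_p = p^{-v_p(x)} = 19^{-2} = 1/361.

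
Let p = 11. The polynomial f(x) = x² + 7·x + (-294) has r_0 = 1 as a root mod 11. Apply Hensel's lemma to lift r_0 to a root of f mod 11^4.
r_3 = 14620 (mod 14641)

Hensel: r_{i+1} = r_i − f(r_i)·(f′(r_i))^{-1} mod 11^{i+2}, f′(x) = 2x + 7. Iterate:
  r_0 = 1 (mod 11)
  r_1 = 100 (mod 121)
  r_2 = 1310 (mod 1331)
  r_3 = 14620 (mod 14641)
Final: r = 14620 satisfies f(r) ≡ 0 mod 11^4.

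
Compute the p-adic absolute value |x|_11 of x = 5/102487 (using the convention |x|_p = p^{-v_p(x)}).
|5/102487|_11 = 14641

Step 1 — compute v_11(x) by factoring powers of 11 out of the numerator and denominator: v_11(5/102487) = -4. Step 2 — apply |x|_p = p^{-v_p(x)} = 11^{4} = 14641.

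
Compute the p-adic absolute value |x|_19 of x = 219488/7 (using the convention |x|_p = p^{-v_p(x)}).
|219488/7|_19 = 1/6859

Step 1 — compute v_19(x) by factoring powers of 19 out of the numerator and denominator: v_19(219488/7) = 3. Step 2 — apply |x|_p = p^{-v_p(x)} = 19^{-3} = 1/6859.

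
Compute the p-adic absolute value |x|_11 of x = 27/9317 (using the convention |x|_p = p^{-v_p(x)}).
|27/9317|_11 = 1331

Step 1 — compute v_11(x) by factoring powers of 11 out of the numerator and denominator: v_11(27/9317) = -3. Step 2 — apply |x|_p = p^{-v_p(x)} = 11^{3} = 1331.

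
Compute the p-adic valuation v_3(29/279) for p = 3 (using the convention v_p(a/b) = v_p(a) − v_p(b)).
v_3(29/279) = -2

Factor powers of 3 from the numerator and denominator of the reduced fraction: 29 = 3^0 · 29 and 279 = 3^2 · 31. Apply v_p(a/b) = v_p(a) − v_p(b): v_3(29/279) = 0 − 2 = -2.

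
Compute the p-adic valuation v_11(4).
v_11(4) = 0

v_11(n) is the largest exponent k such that 11^k divides n. Factor out: 4 = 11^0 · 4. (Sign doesn't affect v_p.) So v_11(4) = 0.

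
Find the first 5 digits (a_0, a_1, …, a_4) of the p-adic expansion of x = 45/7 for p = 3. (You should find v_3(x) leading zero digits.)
(a_0, …, a_4) = (0, 0, 2, 0, 2)

v_3(45/7) = 2, so a_0 = ... = a_1 = 0. Factor out: x = 3^2 · u with u = 5/7 a unit in ℤ_3. Expand u iteratively via a_{v+i} = u_i mod 3, u_{i+1} = (u_i − a_{v+i})/3:
  u_0 = 5/7;  a_2 = 2;  u_1 = (u_0 − 2)/3 = -3/7
  u_1 = -3/7;  a_3 = 0;  u_2 = (u_1 − 0)/3 = -1/7
  u_2 = -1/7;  a_4 = 2;  u_3 = (u_2 − 2)/3 = -5/7
Digits: (0, 0, 2, 0, 2).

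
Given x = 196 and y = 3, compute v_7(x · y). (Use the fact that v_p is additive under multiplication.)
v_7(588) = 2

v_p(x) = 2 (factor: 196 = 7^2 · 4); v_p(y) = 0 (factor: 3 = 7^0 · 3). Additivity: v_p(xy) = v_p(x) + v_p(y) = 2 + 0 = 2. (Direct check: xy = 588 = 7^2 · (12).)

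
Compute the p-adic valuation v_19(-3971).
v_19(-3971) = 2

v_19(n) is the largest exponent k such that 19^k divides n. Factor out: -3971 = -19^2 · 11. (Sign doesn't affect v_p.) So v_19(-3971) = 2.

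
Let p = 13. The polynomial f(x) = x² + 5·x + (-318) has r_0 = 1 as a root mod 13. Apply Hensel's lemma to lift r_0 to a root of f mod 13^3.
r_2 = 287 (mod 2197)

Hensel: r_{i+1} = r_i − f(r_i)·(f′(r_i))^{-1} mod 13^{i+2}, f′(x) = 2x + 5. Iterate:
  r_0 = 1 (mod 13)
  r_1 = 118 (mod 169)
  r_2 = 287 (mod 2197)
Final: r = 287 satisfies f(r) ≡ 0 mod 13^3.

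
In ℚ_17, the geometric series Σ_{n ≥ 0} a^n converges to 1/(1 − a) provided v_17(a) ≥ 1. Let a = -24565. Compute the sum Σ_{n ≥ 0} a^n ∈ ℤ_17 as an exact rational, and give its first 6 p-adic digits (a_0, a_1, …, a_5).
Σ a^n = 1/(1 − a) = 1/24566;  first 6 digits = (1, 0, 0, 12, 16, 16)

v_17(a) = 3 ≥ 1, so the series converges in ℤ_17 to 1/(1 − a) = 1/(1 − (-24565)) = 1/24566. Expand this rational in ℤ_17: compute digits iteratively via d_i = x_i mod 17, x_{i+1} = (x_i − d_i)/17. The first 6 digits are (1, 0, 0, 12, 16, 16).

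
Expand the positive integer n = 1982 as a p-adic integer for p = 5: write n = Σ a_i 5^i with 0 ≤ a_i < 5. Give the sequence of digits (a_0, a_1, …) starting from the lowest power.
(a_0, a_1, …) = (2, 1, 4, 0, 3)

Repeated division by 5 gives the digits low-to-high: 1982 = 2 + 1·5^1 + 4·5^2 + 3·5^4. Digit sequence: (2, 1, 4, 0, 3).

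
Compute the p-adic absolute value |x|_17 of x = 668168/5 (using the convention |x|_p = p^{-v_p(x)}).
|668168/5|_17 = 1/83521

Step 1 — compute v_17(x) by factoring powers of 17 out of the numerator and denominator: v_17(668168/5) = 4. Step 2 — apply |x|_p = p^{-v_p(x)} = 17^{-4} = 1/83521.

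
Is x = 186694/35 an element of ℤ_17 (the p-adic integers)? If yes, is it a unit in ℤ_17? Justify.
x ∈ ℤ_17 but not a unit; v_17(x) = 3 > 0

ℤ_17 = {x ∈ ℚ_17 : v_17(x) ≥ 0} and ℤ_17^× = {x ∈ ℤ_17 : v_17(x) = 0}. Here v_17(186694/35) = v_17(num) − v_17(den) = 3; compare against these criteria.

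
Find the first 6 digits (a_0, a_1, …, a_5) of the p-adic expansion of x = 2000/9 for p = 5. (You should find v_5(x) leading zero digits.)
(a_0, …, a_5) = (0, 0, 0, 4, 4, 3)

v_5(2000/9) = 3, so a_0 = ... = a_2 = 0. Factor out: x = 5^3 · u with u = 16/9 a unit in ℤ_5. Expand u iteratively via a_{v+i} = u_i mod 5, u_{i+1} = (u_i − a_{v+i})/5:
  u_0 = 16/9;  a_3 = 4;  u_1 = (u_0 − 4)/5 = -4/9
  u_1 = -4/9;  a_4 = 4;  u_2 = (u_1 − 4)/5 = -8/9
  u_2 = -8/9;  a_5 = 3;  u_3 = (u_2 − 3)/5 = -7/9
Digits: (0, 0, 0, 4, 4, 3).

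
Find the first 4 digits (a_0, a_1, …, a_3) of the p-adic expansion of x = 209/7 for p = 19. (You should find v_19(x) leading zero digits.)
(a_0, …, a_3) = (0, 7, 16, 10)

v_19(209/7) = 1, so a_0 = ... = a_0 = 0. Factor out: x = 19^1 · u with u = 11/7 a unit in ℤ_19. Expand u iteratively via a_{v+i} = u_i mod 19, u_{i+1} = (u_i − a_{v+i})/19:
  u_0 = 11/7;  a_1 = 7;  u_1 = (u_0 − 7)/19 = -2/7
  u_1 = -2/7;  a_2 = 16;  u_2 = (u_1 − 16)/19 = -6/7
  u_2 = -6/7;  a_3 = 10;  u_3 = (u_2 − 10)/19 = -4/7
Digits: (0, 7, 16, 10).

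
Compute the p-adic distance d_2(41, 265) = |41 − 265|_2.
d_2(41, 265) = 1/32

Step 1 — x − y = 41 − 265 = -224. Step 2 — v_2(-224) = 5 (factor: -224 = −(2^5 · 7); the sign does not affect v_p). Step 3 — |x − y|_2 = 2^{-5} = 1/32.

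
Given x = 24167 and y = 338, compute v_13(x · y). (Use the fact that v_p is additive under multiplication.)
v_13(8168446) = 5

v_p(x) = 3 (factor: 24167 = 13^3 · 11); v_p(y) = 2 (factor: 338 = 13^2 · 2). Additivity: v_p(xy) = v_p(x) + v_p(y) = 3 + 2 = 5. (Direct check: xy = 8168446 = 13^5 · (22).)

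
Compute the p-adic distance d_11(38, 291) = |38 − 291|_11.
d_11(38, 291) = 1/11

Step 1 — x − y = 38 − 291 = -253. Step 2 — v_11(-253) = 1 (factor: -253 = −(11^1 · 23); the sign does not affect v_p). Step 3 — |x − y|_11 = 11^{-1} = 1/11.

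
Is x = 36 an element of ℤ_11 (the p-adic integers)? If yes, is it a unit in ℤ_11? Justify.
x ∈ ℤ_11^× (unit); v_11(x) = 0

ℤ_11 = {x ∈ ℚ_11 : v_11(x) ≥ 0} and ℤ_11^× = {x ∈ ℤ_11 : v_11(x) = 0}. Here v_11(36) = v_11(num) − v_11(den) = 0; compare against these criteria.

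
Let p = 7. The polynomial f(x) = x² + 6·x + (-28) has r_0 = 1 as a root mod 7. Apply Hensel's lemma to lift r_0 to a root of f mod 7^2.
r_1 = 22 (mod 49)

Hensel: r_{i+1} = r_i − f(r_i)·(f′(r_i))^{-1} mod 7^{i+2}, f′(x) = 2x + 6. Iterate:
  r_0 = 1 (mod 7)
  r_1 = 22 (mod 49)
Final: r = 22 satisfies f(r) ≡ 0 mod 7^2.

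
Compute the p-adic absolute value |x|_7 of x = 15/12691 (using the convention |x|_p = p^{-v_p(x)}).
|15/12691|_7 = 343

Step 1 — compute v_7(x) by factoring powers of 7 out of the numerator and denominator: v_7(15/12691) = -3. Step 2 — apply |x|_p = p^{-v_p(x)} = 7^{3} = 343.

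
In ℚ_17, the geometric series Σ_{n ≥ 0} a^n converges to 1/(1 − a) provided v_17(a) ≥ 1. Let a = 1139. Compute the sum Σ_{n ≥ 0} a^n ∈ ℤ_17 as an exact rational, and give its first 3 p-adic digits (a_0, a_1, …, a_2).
Σ a^n = 1/(1 − a) = -1/1138;  first 3 digits = (1, 16, 4)

v_17(a) = 1 ≥ 1, so the series converges in ℤ_17 to 1/(1 − a) = 1/(1 − 1139) = -1/1138. Expand this rational in ℤ_17: compute digits iteratively via d_i = x_i mod 17, x_{i+1} = (x_i − d_i)/17. The first 3 digits are (1, 16, 4).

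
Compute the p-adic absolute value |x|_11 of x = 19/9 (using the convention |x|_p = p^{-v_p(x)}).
|19/9|_11 = 1

Step 1 — compute v_11(x) by factoring powers of 11 out of the numerator and denominator: v_11(19/9) = 0. Step 2 — apply |x|_p = p^{-v_p(x)} = 11^{0} = 1.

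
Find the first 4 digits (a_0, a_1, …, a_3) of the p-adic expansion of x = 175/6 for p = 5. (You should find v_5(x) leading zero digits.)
(a_0, …, a_3) = (0, 0, 2, 4)

v_5(175/6) = 2, so a_0 = ... = a_1 = 0. Factor out: x = 5^2 · u with u = 7/6 a unit in ℤ_5. Expand u iteratively via a_{v+i} = u_i mod 5, u_{i+1} = (u_i − a_{v+i})/5:
  u_0 = 7/6;  a_2 = 2;  u_1 = (u_0 − 2)/5 = -1/6
  u_1 = -1/6;  a_3 = 4;  u_2 = (u_1 − 4)/5 = -5/6
Digits: (0, 0, 2, 4).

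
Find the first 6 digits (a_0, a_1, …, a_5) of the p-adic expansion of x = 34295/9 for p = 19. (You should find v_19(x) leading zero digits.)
(a_0, …, a_5) = (0, 0, 0, 9, 8, 8)

v_19(34295/9) = 3, so a_0 = ... = a_2 = 0. Factor out: x = 19^3 · u with u = 5/9 a unit in ℤ_19. Expand u iteratively via a_{v+i} = u_i mod 19, u_{i+1} = (u_i − a_{v+i})/19:
  u_0 = 5/9;  a_3 = 9;  u_1 = (u_0 − 9)/19 = -4/9
  u_1 = -4/9;  a_4 = 8;  u_2 = (u_1 − 8)/19 = -4/9
  u_2 = -4/9;  a_5 = 8;  u_3 = (u_2 − 8)/19 = -4/9
Digits: (0, 0, 0, 9, 8, 8).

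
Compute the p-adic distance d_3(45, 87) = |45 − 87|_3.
d_3(45, 87) = 1/3

Step 1 — x − y = 45 − 87 = -42. Step 2 — v_3(-42) = 1 (factor: -42 = −(3^1 · 14); the sign does not affect v_p). Step 3 — |x − y|_3 = 3^{-1} = 1/3.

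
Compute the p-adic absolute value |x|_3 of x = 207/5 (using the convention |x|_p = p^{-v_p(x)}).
|207/5|_3 = 1/9

Step 1 — compute v_3(x) by factoring powers of 3 out of the numerator and denominator: v_3(207/5) = 2. Step 2 — apply |x|_p = p^{-v_p(x)} = 3^{-2} = 1/9.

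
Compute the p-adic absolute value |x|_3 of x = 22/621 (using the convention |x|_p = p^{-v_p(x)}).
|22/621|_3 = 27

Step 1 — compute v_3(x) by factoring powers of 3 out of the numerator and denominator: v_3(22/621) = -3. Step 2 — apply |x|_p = p^{-v_p(x)} = 3^{3} = 27.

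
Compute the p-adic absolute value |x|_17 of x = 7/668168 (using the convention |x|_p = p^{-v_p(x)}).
|7/668168|_17 = 83521

Step 1 — compute v_17(x) by factoring powers of 17 out of the numerator and denominator: v_17(7/668168) = -4. Step 2 — apply |x|_p = p^{-v_p(x)} = 17^{4} = 83521.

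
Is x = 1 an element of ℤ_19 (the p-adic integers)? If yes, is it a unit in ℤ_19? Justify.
x ∈ ℤ_19^× (unit); v_19(x) = 0

ℤ_19 = {x ∈ ℚ_19 : v_19(x) ≥ 0} and ℤ_19^× = {x ∈ ℤ_19 : v_19(x) = 0}. Here v_19(1) = v_19(num) − v_19(den) = 0; compare against these criteria.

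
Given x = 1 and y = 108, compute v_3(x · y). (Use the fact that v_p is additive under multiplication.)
v_3(108) = 3

v_p(x) = 0 (factor: 1 = 3^0 · 1); v_p(y) = 3 (factor: 108 = 3^3 · 4). Additivity: v_p(xy) = v_p(x) + v_p(y) = 0 + 3 = 3. (Direct check: xy = 108 = 3^3 · (4).)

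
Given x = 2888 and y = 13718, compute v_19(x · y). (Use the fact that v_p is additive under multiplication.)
v_19(39617584) = 5

v_p(x) = 2 (factor: 2888 = 19^2 · 8); v_p(y) = 3 (factor: 13718 = 19^3 · 2). Additivity: v_p(xy) = v_p(x) + v_p(y) = 2 + 3 = 5. (Direct check: xy = 39617584 = 19^5 · (16).)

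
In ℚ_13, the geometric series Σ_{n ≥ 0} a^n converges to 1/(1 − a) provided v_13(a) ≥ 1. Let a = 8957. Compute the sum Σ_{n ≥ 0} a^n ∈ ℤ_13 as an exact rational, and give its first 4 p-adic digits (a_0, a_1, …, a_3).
Σ a^n = 1/(1 − a) = -1/8956;  first 4 digits = (1, 0, 1, 4)

v_13(a) = 2 ≥ 1, so the series converges in ℤ_13 to 1/(1 − a) = 1/(1 − 8957) = -1/8956. Expand this rational in ℤ_13: compute digits iteratively via d_i = x_i mod 13, x_{i+1} = (x_i − d_i)/13. The first 4 digits are (1, 0, 1, 4).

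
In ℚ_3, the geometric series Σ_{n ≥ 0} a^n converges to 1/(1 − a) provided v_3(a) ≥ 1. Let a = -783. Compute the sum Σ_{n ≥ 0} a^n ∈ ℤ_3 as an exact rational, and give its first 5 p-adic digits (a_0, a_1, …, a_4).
Σ a^n = 1/(1 − a) = 1/784;  first 5 digits = (1, 0, 0, 1, 2)

v_3(a) = 3 ≥ 1, so the series converges in ℤ_3 to 1/(1 − a) = 1/(1 − (-783)) = 1/784. Expand this rational in ℤ_3: compute digits iteratively via d_i = x_i mod 3, x_{i+1} = (x_i − d_i)/3. The first 5 digits are (1, 0, 0, 1, 2).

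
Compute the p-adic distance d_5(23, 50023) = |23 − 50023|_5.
d_5(23, 50023) = 1/3125

Step 1 — x − y = 23 − 50023 = -50000. Step 2 — v_5(-50000) = 5 (factor: -50000 = −(5^5 · 16); the sign does not affect v_p). Step 3 — |x − y|_5 = 5^{-5} = 1/3125.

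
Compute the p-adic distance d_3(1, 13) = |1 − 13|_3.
d_3(1, 13) = 1/3

Step 1 — x − y = 1 − 13 = -12. Step 2 — v_3(-12) = 1 (factor: -12 = −(3^1 · 4); the sign does not affect v_p). Step 3 — |x − y|_3 = 3^{-1} = 1/3.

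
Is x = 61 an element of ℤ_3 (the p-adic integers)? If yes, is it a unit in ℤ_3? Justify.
x ∈ ℤ_3^× (unit); v_3(x) = 0

ℤ_3 = {x ∈ ℚ_3 : v_3(x) ≥ 0} and ℤ_3^× = {x ∈ ℤ_3 : v_3(x) = 0}. Here v_3(61) = v_3(num) − v_3(den) = 0; compare against these criteria.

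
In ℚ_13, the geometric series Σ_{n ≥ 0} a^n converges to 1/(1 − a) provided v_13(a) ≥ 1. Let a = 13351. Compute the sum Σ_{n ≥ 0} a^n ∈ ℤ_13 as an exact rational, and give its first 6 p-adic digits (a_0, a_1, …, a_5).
Σ a^n = 1/(1 − a) = -1/13350;  first 6 digits = (1, 0, 1, 6, 1, 12)

v_13(a) = 2 ≥ 1, so the series converges in ℤ_13 to 1/(1 − a) = 1/(1 − 13351) = -1/13350. Expand this rational in ℤ_13: compute digits iteratively via d_i = x_i mod 13, x_{i+1} = (x_i − d_i)/13. The first 6 digits are (1, 0, 1, 6, 1, 12).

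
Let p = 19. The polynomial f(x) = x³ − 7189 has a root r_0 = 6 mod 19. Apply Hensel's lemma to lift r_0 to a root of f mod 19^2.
r_1 = 348 (mod 361)

Hensel: r_{i+1} = r_i − f(r_i)/f′(r_i) mod 19^{i+2}, where f′(x) = 3x². Iterate:
  r_0 = 6 (mod 19)
  r_1 = 348 (mod 361)
Final: r = 348 with f(r) ≡ 0 mod 19^2.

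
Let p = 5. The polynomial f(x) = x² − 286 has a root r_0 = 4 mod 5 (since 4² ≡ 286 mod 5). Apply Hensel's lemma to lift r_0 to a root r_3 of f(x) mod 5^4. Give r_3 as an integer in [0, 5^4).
r_3 = 494 (mod 625)

Hensel's recurrence: r_{i+1} = r_i − f(r_i)·(f′(r_i))^{-1} mod 5^{i+2}, with f′(x) = 2x. Iterate:
  r_0 = 4 (mod 5)
  r_1 = 19 (mod 25)
  r_2 = 119 (mod 125)
  r_3 = 494 (mod 625)
Final: r_3 = 494, and one checks f(r_3) ≡ 0 mod 5^4.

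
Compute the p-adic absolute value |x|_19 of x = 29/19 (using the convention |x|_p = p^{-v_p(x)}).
|29/19|_19 = 19

Step 1 — compute v_19(x) by factoring powers of 19 out of the numerator and denominator: v_19(29/19) = -1. Step 2 — apply |x|_p = p^{-v_p(x)} = 19^{1} = 19.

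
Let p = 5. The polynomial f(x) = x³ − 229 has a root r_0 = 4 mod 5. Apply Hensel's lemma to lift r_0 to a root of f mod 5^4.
r_3 = 259 (mod 625)

Hensel: r_{i+1} = r_i − f(r_i)/f′(r_i) mod 5^{i+2}, where f′(x) = 3x². Iterate:
  r_0 = 4 (mod 5)
  r_1 = 9 (mod 25)
  r_2 = 9 (mod 125)
  r_3 = 259 (mod 625)
Final: r = 259 with f(r) ≡ 0 mod 5^4.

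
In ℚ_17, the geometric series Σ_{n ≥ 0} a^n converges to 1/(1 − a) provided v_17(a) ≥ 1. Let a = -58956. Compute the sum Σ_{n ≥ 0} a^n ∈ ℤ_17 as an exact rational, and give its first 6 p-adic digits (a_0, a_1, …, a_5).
Σ a^n = 1/(1 − a) = 1/58957;  first 6 digits = (1, 0, 0, 5, 16, 16)

v_17(a) = 3 ≥ 1, so the series converges in ℤ_17 to 1/(1 − a) = 1/(1 − (-58956)) = 1/58957. Expand this rational in ℤ_17: compute digits iteratively via d_i = x_i mod 17, x_{i+1} = (x_i − d_i)/17. The first 6 digits are (1, 0, 0, 5, 16, 16).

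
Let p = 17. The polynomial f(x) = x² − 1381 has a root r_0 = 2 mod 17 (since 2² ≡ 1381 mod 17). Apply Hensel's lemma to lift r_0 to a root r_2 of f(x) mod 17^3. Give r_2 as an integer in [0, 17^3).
r_2 = 274 (mod 4913)

Hensel's recurrence: r_{i+1} = r_i − f(r_i)·(f′(r_i))^{-1} mod 17^{i+2}, with f′(x) = 2x. Iterate:
  r_0 = 2 (mod 17)
  r_1 = 274 (mod 289)
  r_2 = 274 (mod 4913)
Final: r_2 = 274, and one checks f(r_2) ≡ 0 mod 17^3.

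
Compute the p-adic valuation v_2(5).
v_2(5) = 0

v_2(n) is the largest exponent k such that 2^k divides n. Factor out: 5 = 2^0 · 5. (Sign doesn't affect v_p.) So v_2(5) = 0.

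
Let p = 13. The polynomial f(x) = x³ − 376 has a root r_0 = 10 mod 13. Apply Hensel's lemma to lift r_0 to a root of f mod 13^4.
r_3 = 16962 (mod 28561)

Hensel: r_{i+1} = r_i − f(r_i)/f′(r_i) mod 13^{i+2}, where f′(x) = 3x². Iterate:
  r_0 = 10 (mod 13)
  r_1 = 62 (mod 169)
  r_2 = 1583 (mod 2197)
  r_3 = 16962 (mod 28561)
Final: r = 16962 with f(r) ≡ 0 mod 13^4.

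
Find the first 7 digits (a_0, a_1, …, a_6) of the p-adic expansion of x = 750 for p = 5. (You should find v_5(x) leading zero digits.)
(a_0, …, a_6) = (0, 0, 0, 1, 1, 0, 0)

v_5(750) = 3, so a_0 = ... = a_2 = 0. Factor out: x = 5^3 · u with u = 6 a unit in ℤ_5. Expand u iteratively via a_{v+i} = u_i mod 5, u_{i+1} = (u_i − a_{v+i})/5:
  u_0 = 6;  a_3 = 1;  u_1 = (u_0 − 1)/5 = 1
  u_1 = 1;  a_4 = 1;  u_2 = (u_1 − 1)/5 = 0
  u_2 = 0;  a_5 = 0;  u_3 = (u_2 − 0)/5 = 0
  u_3 = 0;  a_6 = 0;  u_4 = (u_3 − 0)/5 = 0
Digits: (0, 0, 0, 1, 1, 0, 0).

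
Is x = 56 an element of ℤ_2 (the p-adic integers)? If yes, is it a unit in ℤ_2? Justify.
x ∈ ℤ_2 but not a unit; v_2(x) = 3 > 0

ℤ_2 = {x ∈ ℚ_2 : v_2(x) ≥ 0} and ℤ_2^× = {x ∈ ℤ_2 : v_2(x) = 0}. Here v_2(56) = v_2(num) − v_2(den) = 3; compare against these criteria.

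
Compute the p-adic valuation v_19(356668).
v_19(356668) = 3

v_19(n) is the largest exponent k such that 19^k divides n. Factor out: 356668 = 19^3 · 52. (Sign doesn't affect v_p.) So v_19(356668) = 3.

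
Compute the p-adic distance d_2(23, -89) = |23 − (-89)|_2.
d_2(23, -89) = 1/16

Step 1 — x − y = 23 − (-89) = 112. Step 2 — v_2(112) = 4 (factor: 112 = (2^4 · 7); the sign does not affect v_p). Step 3 — |x − y|_2 = 2^{-4} = 1/16.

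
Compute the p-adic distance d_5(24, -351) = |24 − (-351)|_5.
d_5(24, -351) = 1/125

Step 1 — x − y = 24 − (-351) = 375. Step 2 — v_5(375) = 3 (factor: 375 = (5^3 · 3); the sign does not affect v_p). Step 3 — |x − y|_5 = 5^{-3} = 1/125.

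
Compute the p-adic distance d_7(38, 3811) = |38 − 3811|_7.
d_7(38, 3811) = 1/343

Step 1 — x − y = 38 − 3811 = -3773. Step 2 — v_7(-3773) = 3 (factor: -3773 = −(7^3 · 11); the sign does not affect v_p). Step 3 — |x − y|_7 = 7^{-3} = 1/343.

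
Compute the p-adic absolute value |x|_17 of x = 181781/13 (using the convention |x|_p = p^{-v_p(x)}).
|181781/13|_17 = 1/4913

Step 1 — compute v_17(x) by factoring powers of 17 out of the numerator and denominator: v_17(181781/13) = 3. Step 2 — apply |x|_p = p^{-v_p(x)} = 17^{-3} = 1/4913.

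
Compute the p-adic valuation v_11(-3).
v_11(-3) = 0

v_11(n) is the largest exponent k such that 11^k divides n. Factor out: -3 = -11^0 · 3. (Sign doesn't affect v_p.) So v_11(-3) = 0.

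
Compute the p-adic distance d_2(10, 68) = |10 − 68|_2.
d_2(10, 68) = 1/2

Step 1 — x − y = 10 − 68 = -58. Step 2 — v_2(-58) = 1 (factor: -58 = −(2^1 · 29); the sign does not affect v_p). Step 3 — |x − y|_2 = 2^{-1} = 1/2.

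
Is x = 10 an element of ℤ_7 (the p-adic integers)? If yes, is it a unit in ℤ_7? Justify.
x ∈ ℤ_7^× (unit); v_7(x) = 0

ℤ_7 = {x ∈ ℚ_7 : v_7(x) ≥ 0} and ℤ_7^× = {x ∈ ℤ_7 : v_7(x) = 0}. Here v_7(10) = v_7(num) − v_7(den) = 0; compare against these criteria.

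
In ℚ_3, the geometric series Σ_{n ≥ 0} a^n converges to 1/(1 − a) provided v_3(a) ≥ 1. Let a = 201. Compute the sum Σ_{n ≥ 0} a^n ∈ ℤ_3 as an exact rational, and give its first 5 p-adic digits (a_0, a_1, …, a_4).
Σ a^n = 1/(1 − a) = -1/200;  first 5 digits = (1, 1, 2, 1, 1)

v_3(a) = 1 ≥ 1, so the series converges in ℤ_3 to 1/(1 − a) = 1/(1 − 201) = -1/200. Expand this rational in ℤ_3: compute digits iteratively via d_i = x_i mod 3, x_{i+1} = (x_i − d_i)/3. The first 5 digits are (1, 1, 2, 1, 1).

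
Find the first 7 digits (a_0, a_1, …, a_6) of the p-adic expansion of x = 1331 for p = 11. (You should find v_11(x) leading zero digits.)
(a_0, …, a_6) = (0, 0, 0, 1, 0, 0, 0)

v_11(1331) = 3, so a_0 = ... = a_2 = 0. Factor out: x = 11^3 · u with u = 1 a unit in ℤ_11. Expand u iteratively via a_{v+i} = u_i mod 11, u_{i+1} = (u_i − a_{v+i})/11:
  u_0 = 1;  a_3 = 1;  u_1 = (u_0 − 1)/11 = 0
  u_1 = 0;  a_4 = 0;  u_2 = (u_1 − 0)/11 = 0
  u_2 = 0;  a_5 = 0;  u_3 = (u_2 − 0)/11 = 0
  u_3 = 0;  a_6 = 0;  u_4 = (u_3 − 0)/11 = 0
Digits: (0, 0, 0, 1, 0, 0, 0).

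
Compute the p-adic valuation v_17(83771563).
v_17(83771563) = 5

v_17(n) is the largest exponent k such that 17^k divides n. Factor out: 83771563 = 17^5 · 59. (Sign doesn't affect v_p.) So v_17(83771563) = 5.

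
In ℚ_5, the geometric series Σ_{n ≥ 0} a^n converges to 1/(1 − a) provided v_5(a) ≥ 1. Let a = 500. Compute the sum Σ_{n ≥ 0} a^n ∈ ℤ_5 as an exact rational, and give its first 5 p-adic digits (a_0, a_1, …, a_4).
Σ a^n = 1/(1 − a) = -1/499;  first 5 digits = (1, 0, 0, 4, 0)

v_5(a) = 3 ≥ 1, so the series converges in ℤ_5 to 1/(1 − a) = 1/(1 − 500) = -1/499. Expand this rational in ℤ_5: compute digits iteratively via d_i = x_i mod 5, x_{i+1} = (x_i − d_i)/5. The first 5 digits are (1, 0, 0, 4, 0).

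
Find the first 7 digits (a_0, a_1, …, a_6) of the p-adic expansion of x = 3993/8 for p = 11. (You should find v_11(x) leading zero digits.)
(a_0, …, a_6) = (0, 0, 0, 10, 6, 9, 6)

v_11(3993/8) = 3, so a_0 = ... = a_2 = 0. Factor out: x = 11^3 · u with u = 3/8 a unit in ℤ_11. Expand u iteratively via a_{v+i} = u_i mod 11, u_{i+1} = (u_i − a_{v+i})/11:
  u_0 = 3/8;  a_3 = 10;  u_1 = (u_0 − 10)/11 = -7/8
  u_1 = -7/8;  a_4 = 6;  u_2 = (u_1 − 6)/11 = -5/8
  u_2 = -5/8;  a_5 = 9;  u_3 = (u_2 − 9)/11 = -7/8
  u_3 = -7/8;  a_6 = 6;  u_4 = (u_3 − 6)/11 = -5/8
Digits: (0, 0, 0, 10, 6, 9, 6).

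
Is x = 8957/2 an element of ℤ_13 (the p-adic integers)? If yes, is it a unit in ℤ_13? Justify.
x ∈ ℤ_13 but not a unit; v_13(x) = 2 > 0

ℤ_13 = {x ∈ ℚ_13 : v_13(x) ≥ 0} and ℤ_13^× = {x ∈ ℤ_13 : v_13(x) = 0}. Here v_13(8957/2) = v_13(num) − v_13(den) = 2; compare against these criteria.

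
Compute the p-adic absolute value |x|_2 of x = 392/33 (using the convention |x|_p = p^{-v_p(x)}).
|392/33|_2 = 1/8

Step 1 — compute v_2(x) by factoring powers of 2 out of the numerator and denominator: v_2(392/33) = 3. Step 2 — apply |x|_p = p^{-v_p(x)} = 2^{-3} = 1/8.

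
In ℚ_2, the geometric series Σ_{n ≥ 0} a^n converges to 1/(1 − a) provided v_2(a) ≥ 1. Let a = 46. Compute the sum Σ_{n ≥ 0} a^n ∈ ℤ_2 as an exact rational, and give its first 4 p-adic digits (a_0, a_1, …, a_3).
Σ a^n = 1/(1 − a) = -1/45;  first 4 digits = (1, 1, 0, 1)

v_2(a) = 1 ≥ 1, so the series converges in ℤ_2 to 1/(1 − a) = 1/(1 − 46) = -1/45. Expand this rational in ℤ_2: compute digits iteratively via d_i = x_i mod 2, x_{i+1} = (x_i − d_i)/2. The first 4 digits are (1, 1, 0, 1).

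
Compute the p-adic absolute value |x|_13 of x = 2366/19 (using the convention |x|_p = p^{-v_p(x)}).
|2366/19|_13 = 1/169

Step 1 — compute v_13(x) by factoring powers of 13 out of the numerator and denominator: v_13(2366/19) = 2. Step 2 — apply |x|_p = p^{-v_p(x)} = 13^{-2} = 1/169.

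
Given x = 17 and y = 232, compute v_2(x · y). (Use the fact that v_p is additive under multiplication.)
v_2(3944) = 3

v_p(x) = 0 (factor: 17 = 2^0 · 17); v_p(y) = 3 (factor: 232 = 2^3 · 29). Additivity: v_p(xy) = v_p(x) + v_p(y) = 0 + 3 = 3. (Direct check: xy = 3944 = 2^3 · (493).)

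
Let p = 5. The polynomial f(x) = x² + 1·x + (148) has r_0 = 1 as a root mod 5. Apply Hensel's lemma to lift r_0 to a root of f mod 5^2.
r_1 = 1 (mod 25)

Hensel: r_{i+1} = r_i − f(r_i)·(f′(r_i))^{-1} mod 5^{i+2}, f′(x) = 2x + 1. Iterate:
  r_0 = 1 (mod 5)
  r_1 = 1 (mod 25)
Final: r = 1 satisfies f(r) ≡ 0 mod 5^2.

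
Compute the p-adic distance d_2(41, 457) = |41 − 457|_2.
d_2(41, 457) = 1/32

Step 1 — x − y = 41 − 457 = -416. Step 2 — v_2(-416) = 5 (factor: -416 = −(2^5 · 13); the sign does not affect v_p). Step 3 — |x − y|_2 = 2^{-5} = 1/32.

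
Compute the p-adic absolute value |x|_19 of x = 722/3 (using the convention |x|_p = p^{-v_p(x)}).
|722/3|_19 = 1/361

Step 1 — compute v_19(x) by factoring powers of 19 out of the numerator and denominator: v_19(722/3) = 2. Step 2 — apply |x|_p = p^{-v_p(x)} = 19^{-2} = 1/361.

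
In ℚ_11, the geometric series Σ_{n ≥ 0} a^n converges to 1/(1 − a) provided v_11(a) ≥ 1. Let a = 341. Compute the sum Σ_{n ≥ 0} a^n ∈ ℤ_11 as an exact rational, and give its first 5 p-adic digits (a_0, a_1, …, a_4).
Σ a^n = 1/(1 − a) = -1/340;  first 5 digits = (1, 9, 6, 2, 4)

v_11(a) = 1 ≥ 1, so the series converges in ℤ_11 to 1/(1 − a) = 1/(1 − 341) = -1/340. Expand this rational in ℤ_11: compute digits iteratively via d_i = x_i mod 11, x_{i+1} = (x_i − d_i)/11. The first 5 digits are (1, 9, 6, 2, 4).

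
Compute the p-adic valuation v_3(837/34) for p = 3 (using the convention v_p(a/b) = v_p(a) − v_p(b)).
v_3(837/34) = 3

Factor powers of 3 from the numerator and denominator of the reduced fraction: 837 = 3^3 · 31 and 34 = 3^0 · 34. Apply v_p(a/b) = v_p(a) − v_p(b): v_3(837/34) = 3 − 0 = 3.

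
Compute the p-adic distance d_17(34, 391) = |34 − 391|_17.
d_17(34, 391) = 1/17

Step 1 — x − y = 34 − 391 = -357. Step 2 — v_17(-357) = 1 (factor: -357 = −(17^1 · 21); the sign does not affect v_p). Step 3 — |x − y|_17 = 17^{-1} = 1/17.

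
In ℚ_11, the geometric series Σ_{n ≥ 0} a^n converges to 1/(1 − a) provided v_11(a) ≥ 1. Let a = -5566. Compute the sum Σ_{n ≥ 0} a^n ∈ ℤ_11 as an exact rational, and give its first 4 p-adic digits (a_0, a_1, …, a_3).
Σ a^n = 1/(1 − a) = 1/5567;  first 4 digits = (1, 0, 9, 6)

v_11(a) = 2 ≥ 1, so the series converges in ℤ_11 to 1/(1 − a) = 1/(1 − (-5566)) = 1/5567. Expand this rational in ℤ_11: compute digits iteratively via d_i = x_i mod 11, x_{i+1} = (x_i − d_i)/11. The first 4 digits are (1, 0, 9, 6).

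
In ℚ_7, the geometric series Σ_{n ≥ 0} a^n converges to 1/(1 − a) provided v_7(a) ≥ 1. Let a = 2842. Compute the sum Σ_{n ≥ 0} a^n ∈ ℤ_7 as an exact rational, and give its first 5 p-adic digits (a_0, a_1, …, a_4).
Σ a^n = 1/(1 − a) = -1/2841;  first 5 digits = (1, 0, 2, 1, 5)

v_7(a) = 2 ≥ 1, so the series converges in ℤ_7 to 1/(1 − a) = 1/(1 − 2842) = -1/2841. Expand this rational in ℤ_7: compute digits iteratively via d_i = x_i mod 7, x_{i+1} = (x_i − d_i)/7. The first 5 digits are (1, 0, 2, 1, 5).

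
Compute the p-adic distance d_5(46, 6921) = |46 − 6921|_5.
d_5(46, 6921) = 1/625

Step 1 — x − y = 46 − 6921 = -6875. Step 2 — v_5(-6875) = 4 (factor: -6875 = −(5^4 · 11); the sign does not affect v_p). Step 3 — |x − y|_5 = 5^{-4} = 1/625.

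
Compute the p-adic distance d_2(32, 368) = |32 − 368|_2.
d_2(32, 368) = 1/16

Step 1 — x − y = 32 − 368 = -336. Step 2 — v_2(-336) = 4 (factor: -336 = −(2^4 · 21); the sign does not affect v_p). Step 3 — |x − y|_2 = 2^{-4} = 1/16.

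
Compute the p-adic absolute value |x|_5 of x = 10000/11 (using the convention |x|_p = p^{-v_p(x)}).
|10000/11|_5 = 1/625

Step 1 — compute v_5(x) by factoring powers of 5 out of the numerator and denominator: v_5(10000/11) = 4. Step 2 — apply |x|_p = p^{-v_p(x)} = 5^{-4} = 1/625.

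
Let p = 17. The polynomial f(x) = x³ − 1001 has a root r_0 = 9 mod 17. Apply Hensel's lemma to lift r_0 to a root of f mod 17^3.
r_2 = 3936 (mod 4913)

Hensel: r_{i+1} = r_i − f(r_i)/f′(r_i) mod 17^{i+2}, where f′(x) = 3x². Iterate:
  r_0 = 9 (mod 17)
  r_1 = 179 (mod 289)
  r_2 = 3936 (mod 4913)
Final: r = 3936 with f(r) ≡ 0 mod 17^3.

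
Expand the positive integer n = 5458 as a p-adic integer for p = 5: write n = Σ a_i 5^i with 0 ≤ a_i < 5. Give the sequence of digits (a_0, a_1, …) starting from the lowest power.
(a_0, a_1, …) = (3, 1, 3, 3, 3, 1)

Repeated division by 5 gives the digits low-to-high: 5458 = 3 + 1·5^1 + 3·5^2 + 3·5^3 + 3·5^4 + 1·5^5. Digit sequence: (3, 1, 3, 3, 3, 1).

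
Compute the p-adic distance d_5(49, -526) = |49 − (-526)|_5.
d_5(49, -526) = 1/25

Step 1 — x − y = 49 − (-526) = 575. Step 2 — v_5(575) = 2 (factor: 575 = (5^2 · 23); the sign does not affect v_p). Step 3 — |x − y|_5 = 5^{-2} = 1/25.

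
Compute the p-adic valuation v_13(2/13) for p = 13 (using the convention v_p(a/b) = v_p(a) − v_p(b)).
v_13(2/13) = -1

Factor powers of 13 from the numerator and denominator of the reduced fraction: 2 = 13^0 · 2 and 13 = 13^1 · 1. Apply v_p(a/b) = v_p(a) − v_p(b): v_13(2/13) = 0 − 1 = -1.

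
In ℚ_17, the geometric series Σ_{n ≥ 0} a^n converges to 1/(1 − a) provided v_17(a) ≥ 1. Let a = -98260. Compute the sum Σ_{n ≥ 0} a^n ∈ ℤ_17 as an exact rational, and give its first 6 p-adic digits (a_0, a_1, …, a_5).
Σ a^n = 1/(1 − a) = 1/98261;  first 6 digits = (1, 0, 0, 14, 15, 16)

v_17(a) = 3 ≥ 1, so the series converges in ℤ_17 to 1/(1 − a) = 1/(1 − (-98260)) = 1/98261. Expand this rational in ℤ_17: compute digits iteratively via d_i = x_i mod 17, x_{i+1} = (x_i − d_i)/17. The first 6 digits are (1, 0, 0, 14, 15, 16).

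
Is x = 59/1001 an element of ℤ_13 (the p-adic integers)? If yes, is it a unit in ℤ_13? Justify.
x ∉ ℤ_13 (v_13(x) = -1 < 0)

ℤ_13 = {x ∈ ℚ_13 : v_13(x) ≥ 0} and ℤ_13^× = {x ∈ ℤ_13 : v_13(x) = 0}. Here v_13(59/1001) = v_13(num) − v_13(den) = -1; compare against these criteria.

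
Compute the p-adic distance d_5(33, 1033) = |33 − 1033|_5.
d_5(33, 1033) = 1/125

Step 1 — x − y = 33 − 1033 = -1000. Step 2 — v_5(-1000) = 3 (factor: -1000 = −(5^3 · 8); the sign does not affect v_p). Step 3 — |x − y|_5 = 5^{-3} = 1/125.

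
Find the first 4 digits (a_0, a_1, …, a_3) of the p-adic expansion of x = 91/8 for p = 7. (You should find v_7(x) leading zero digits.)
(a_0, …, a_3) = (0, 6, 2, 4)

v_7(91/8) = 1, so a_0 = ... = a_0 = 0. Factor out: x = 7^1 · u with u = 13/8 a unit in ℤ_7. Expand u iteratively via a_{v+i} = u_i mod 7, u_{i+1} = (u_i − a_{v+i})/7:
  u_0 = 13/8;  a_1 = 6;  u_1 = (u_0 − 6)/7 = -5/8
  u_1 = -5/8;  a_2 = 2;  u_2 = (u_1 − 2)/7 = -3/8
  u_2 = -3/8;  a_3 = 4;  u_3 = (u_2 − 4)/7 = -5/8
Digits: (0, 6, 2, 4).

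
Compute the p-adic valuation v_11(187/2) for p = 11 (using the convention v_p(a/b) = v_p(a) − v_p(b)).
v_11(187/2) = 1

Factor powers of 11 from the numerator and denominator of the reduced fraction: 187 = 11^1 · 17 and 2 = 11^0 · 2. Apply v_p(a/b) = v_p(a) − v_p(b): v_11(187/2) = 1 − 0 = 1.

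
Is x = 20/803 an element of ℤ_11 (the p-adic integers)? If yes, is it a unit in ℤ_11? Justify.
x ∉ ℤ_11 (v_11(x) = -1 < 0)

ℤ_11 = {x ∈ ℚ_11 : v_11(x) ≥ 0} and ℤ_11^× = {x ∈ ℤ_11 : v_11(x) = 0}. Here v_11(20/803) = v_11(num) − v_11(den) = -1; compare against these criteria.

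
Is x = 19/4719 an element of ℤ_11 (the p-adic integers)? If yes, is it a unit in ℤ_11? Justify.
x ∉ ℤ_11 (v_11(x) = -2 < 0)

ℤ_11 = {x ∈ ℚ_11 : v_11(x) ≥ 0} and ℤ_11^× = {x ∈ ℤ_11 : v_11(x) = 0}. Here v_11(19/4719) = v_11(num) − v_11(den) = -2; compare against these criteria.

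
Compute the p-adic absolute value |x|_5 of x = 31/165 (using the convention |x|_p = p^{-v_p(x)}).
|31/165|_5 = 5

Step 1 — compute v_5(x) by factoring powers of 5 out of the numerator and denominator: v_5(31/165) = -1. Step 2 — apply |x|_p = p^{-v_p(x)} = 5^{1} = 5.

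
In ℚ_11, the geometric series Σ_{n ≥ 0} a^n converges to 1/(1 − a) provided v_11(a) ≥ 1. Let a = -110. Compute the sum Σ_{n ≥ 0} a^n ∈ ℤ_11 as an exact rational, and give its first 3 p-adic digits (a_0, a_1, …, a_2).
Σ a^n = 1/(1 − a) = 1/111;  first 3 digits = (1, 1, 0)

v_11(a) = 1 ≥ 1, so the series converges in ℤ_11 to 1/(1 − a) = 1/(1 − (-110)) = 1/111. Expand this rational in ℤ_11: compute digits iteratively via d_i = x_i mod 11, x_{i+1} = (x_i − d_i)/11. The first 3 digits are (1, 1, 0).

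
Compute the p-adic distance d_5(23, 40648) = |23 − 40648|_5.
d_5(23, 40648) = 1/3125

Step 1 — x − y = 23 − 40648 = -40625. Step 2 — v_5(-40625) = 5 (factor: -40625 = −(5^5 · 13); the sign does not affect v_p). Step 3 — |x − y|_5 = 5^{-5} = 1/3125.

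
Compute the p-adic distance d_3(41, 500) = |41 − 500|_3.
d_3(41, 500) = 1/27

Step 1 — x − y = 41 − 500 = -459. Step 2 — v_3(-459) = 3 (factor: -459 = −(3^3 · 17); the sign does not affect v_p). Step 3 — |x − y|_3 = 3^{-3} = 1/27.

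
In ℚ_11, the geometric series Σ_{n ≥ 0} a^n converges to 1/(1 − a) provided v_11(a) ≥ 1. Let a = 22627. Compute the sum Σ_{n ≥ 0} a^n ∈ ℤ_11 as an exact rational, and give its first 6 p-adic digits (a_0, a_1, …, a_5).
Σ a^n = 1/(1 − a) = -1/22626;  first 6 digits = (1, 0, 0, 6, 1, 0)

v_11(a) = 3 ≥ 1, so the series converges in ℤ_11 to 1/(1 − a) = 1/(1 − 22627) = -1/22626. Expand this rational in ℤ_11: compute digits iteratively via d_i = x_i mod 11, x_{i+1} = (x_i − d_i)/11. The first 6 digits are (1, 0, 0, 6, 1, 0).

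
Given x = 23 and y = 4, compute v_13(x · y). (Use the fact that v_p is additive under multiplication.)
v_13(92) = 0

v_p(x) = 0 (factor: 23 = 13^0 · 23); v_p(y) = 0 (factor: 4 = 13^0 · 4). Additivity: v_p(xy) = v_p(x) + v_p(y) = 0 + 0 = 0. (Direct check: xy = 92 = 13^0 · (92).)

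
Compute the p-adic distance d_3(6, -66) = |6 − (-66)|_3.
d_3(6, -66) = 1/9

Step 1 — x − y = 6 − (-66) = 72. Step 2 — v_3(72) = 2 (factor: 72 = (3^2 · 8); the sign does not affect v_p). Step 3 — |x − y|_3 = 3^{-2} = 1/9.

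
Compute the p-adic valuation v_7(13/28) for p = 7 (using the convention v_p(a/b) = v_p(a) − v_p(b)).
v_7(13/28) = -1

Factor powers of 7 from the numerator and denominator of the reduced fraction: 13 = 7^0 · 13 and 28 = 7^1 · 4. Apply v_p(a/b) = v_p(a) − v_p(b): v_7(13/28) = 0 − 1 = -1.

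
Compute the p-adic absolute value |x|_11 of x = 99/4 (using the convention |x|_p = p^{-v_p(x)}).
|99/4|_11 = 1/11

Step 1 — compute v_11(x) by factoring powers of 11 out of the numerator and denominator: v_11(99/4) = 1. Step 2 — apply |x|_p = p^{-v_p(x)} = 11^{-1} = 1/11.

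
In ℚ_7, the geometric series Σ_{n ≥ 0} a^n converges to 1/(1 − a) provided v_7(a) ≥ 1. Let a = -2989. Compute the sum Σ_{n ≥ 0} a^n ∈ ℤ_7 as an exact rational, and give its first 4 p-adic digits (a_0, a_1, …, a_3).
Σ a^n = 1/(1 − a) = 1/2990;  first 4 digits = (1, 0, 2, 5)

v_7(a) = 2 ≥ 1, so the series converges in ℤ_7 to 1/(1 − a) = 1/(1 − (-2989)) = 1/2990. Expand this rational in ℤ_7: compute digits iteratively via d_i = x_i mod 7, x_{i+1} = (x_i − d_i)/7. The first 4 digits are (1, 0, 2, 5).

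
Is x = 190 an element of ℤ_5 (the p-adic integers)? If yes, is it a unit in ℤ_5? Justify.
x ∈ ℤ_5 but not a unit; v_5(x) = 1 > 0

ℤ_5 = {x ∈ ℚ_5 : v_5(x) ≥ 0} and ℤ_5^× = {x ∈ ℤ_5 : v_5(x) = 0}. Here v_5(190) = v_5(num) − v_5(den) = 1; compare against these criteria.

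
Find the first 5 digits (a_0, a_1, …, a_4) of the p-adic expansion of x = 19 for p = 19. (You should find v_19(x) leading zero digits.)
(a_0, …, a_4) = (0, 1, 0, 0, 0)

v_19(19) = 1, so a_0 = ... = a_0 = 0. Factor out: x = 19^1 · u with u = 1 a unit in ℤ_19. Expand u iteratively via a_{v+i} = u_i mod 19, u_{i+1} = (u_i − a_{v+i})/19:
  u_0 = 1;  a_1 = 1;  u_1 = (u_0 − 1)/19 = 0
  u_1 = 0;  a_2 = 0;  u_2 = (u_1 − 0)/19 = 0
  u_2 = 0;  a_3 = 0;  u_3 = (u_2 − 0)/19 = 0
  u_3 = 0;  a_4 = 0;  u_4 = (u_3 − 0)/19 = 0
Digits: (0, 1, 0, 0, 0).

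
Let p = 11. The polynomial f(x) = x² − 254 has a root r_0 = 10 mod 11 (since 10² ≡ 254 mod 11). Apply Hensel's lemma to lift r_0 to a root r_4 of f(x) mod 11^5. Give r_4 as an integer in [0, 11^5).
r_4 = 74590 (mod 161051)

Hensel's recurrence: r_{i+1} = r_i − f(r_i)·(f′(r_i))^{-1} mod 11^{i+2}, with f′(x) = 2x. Iterate:
  r_0 = 10 (mod 11)
  r_1 = 54 (mod 121)
  r_2 = 54 (mod 1331)
  r_3 = 1385 (mod 14641)
  r_4 = 74590 (mod 161051)
Final: r_4 = 74590, and one checks f(r_4) ≡ 0 mod 11^5.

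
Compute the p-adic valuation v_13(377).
v_13(377) = 1

v_13(n) is the largest exponent k such that 13^k divides n. Factor out: 377 = 13^1 · 29. (Sign doesn't affect v_p.) So v_13(377) = 1.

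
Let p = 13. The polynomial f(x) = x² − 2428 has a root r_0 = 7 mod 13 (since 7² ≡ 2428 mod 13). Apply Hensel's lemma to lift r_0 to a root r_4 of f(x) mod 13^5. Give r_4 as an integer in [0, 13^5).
r_4 = 8639 (mod 371293)

Hensel's recurrence: r_{i+1} = r_i − f(r_i)·(f′(r_i))^{-1} mod 13^{i+2}, with f′(x) = 2x. Iterate:
  r_0 = 7 (mod 13)
  r_1 = 20 (mod 169)
  r_2 = 2048 (mod 2197)
  r_3 = 8639 (mod 28561)
  r_4 = 8639 (mod 371293)
Final: r_4 = 8639, and one checks f(r_4) ≡ 0 mod 13^5.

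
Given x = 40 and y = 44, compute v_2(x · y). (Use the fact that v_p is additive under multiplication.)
v_2(1760) = 5

v_p(x) = 3 (factor: 40 = 2^3 · 5); v_p(y) = 2 (factor: 44 = 2^2 · 11). Additivity: v_p(xy) = v_p(x) + v_p(y) = 3 + 2 = 5. (Direct check: xy = 1760 = 2^5 · (55).)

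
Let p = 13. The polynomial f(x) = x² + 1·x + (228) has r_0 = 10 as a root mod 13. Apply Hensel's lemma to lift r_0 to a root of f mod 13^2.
r_1 = 10 (mod 169)

Hensel: r_{i+1} = r_i − f(r_i)·(f′(r_i))^{-1} mod 13^{i+2}, f′(x) = 2x + 1. Iterate:
  r_0 = 10 (mod 13)
  r_1 = 10 (mod 169)
Final: r = 10 satisfies f(r) ≡ 0 mod 13^2.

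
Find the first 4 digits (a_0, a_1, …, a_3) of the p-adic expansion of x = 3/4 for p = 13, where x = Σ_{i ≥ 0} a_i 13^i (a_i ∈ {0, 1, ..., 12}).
(a_0, …, a_3) = (4, 3, 3, 3)

v_13(3/4) = 0 (numerator and denominator both coprime to 13), so x ∈ ℤ_13^×. Compute digits iteratively via a_i = x_i mod 13, x_{i+1} = (x_i − a_i)/13, with x_0 = x:
  x_0 = 3/4;  a_0 = 4;  x_1 = (x_0 − 4)/13 = -1/4
  x_1 = -1/4;  a_1 = 3;  x_2 = (x_1 − 3)/13 = -1/4
  x_2 = -1/4;  a_2 = 3;  x_3 = (x_2 − 3)/13 = -1/4
  x_3 = -1/4;  a_3 = 3;  x_4 = (x_3 − 3)/13 = -1/4
Digits: (4, 3, 3, 3).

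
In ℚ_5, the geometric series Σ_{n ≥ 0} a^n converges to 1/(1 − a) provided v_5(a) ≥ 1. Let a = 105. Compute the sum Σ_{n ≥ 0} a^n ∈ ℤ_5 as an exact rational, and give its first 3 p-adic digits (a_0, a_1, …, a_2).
Σ a^n = 1/(1 − a) = -1/104;  first 3 digits = (1, 1, 0)

v_5(a) = 1 ≥ 1, so the series converges in ℤ_5 to 1/(1 − a) = 1/(1 − 105) = -1/104. Expand this rational in ℤ_5: compute digits iteratively via d_i = x_i mod 5, x_{i+1} = (x_i − d_i)/5. The first 3 digits are (1, 1, 0).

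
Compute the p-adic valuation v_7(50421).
v_7(50421) = 5

v_7(n) is the largest exponent k such that 7^k divides n. Factor out: 50421 = 7^5 · 3. (Sign doesn't affect v_p.) So v_7(50421) = 5.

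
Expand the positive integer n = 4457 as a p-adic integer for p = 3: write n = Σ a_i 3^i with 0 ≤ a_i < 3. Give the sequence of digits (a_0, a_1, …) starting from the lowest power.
(a_0, a_1, …) = (2, 0, 0, 0, 1, 0, 0, 2)

Repeated division by 3 gives the digits low-to-high: 4457 = 2 + 1·3^4 + 2·3^7. Digit sequence: (2, 0, 0, 0, 1, 0, 0, 2).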